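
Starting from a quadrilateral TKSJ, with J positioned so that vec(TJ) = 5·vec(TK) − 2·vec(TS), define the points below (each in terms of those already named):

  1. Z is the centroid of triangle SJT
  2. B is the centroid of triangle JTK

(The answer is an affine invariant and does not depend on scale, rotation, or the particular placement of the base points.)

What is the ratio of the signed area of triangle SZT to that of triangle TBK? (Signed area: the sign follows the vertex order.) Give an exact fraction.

Work in coordinates with T = (0, 0), K = (1, 0), S = (0, 1), J = (5, -2).
1. Z is the centroid of triangle SJT ⇒ Z = (5/3, -1/3)
2. B is the centroid of triangle JTK ⇒ B = (2, -2/3)
2·[SZT] = -5/3, 2·[TBK] = 2/3
[SZT]:[TBK] = -5/3:2/3 = -5/2

[SZT]:[TBK] = -5/2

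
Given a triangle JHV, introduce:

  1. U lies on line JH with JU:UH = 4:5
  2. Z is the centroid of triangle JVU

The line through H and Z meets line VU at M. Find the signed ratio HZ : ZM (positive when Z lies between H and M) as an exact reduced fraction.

Work in coordinates with J = (0, 0), H = (1, 0), V = (0, 1).
1. U lies on line JH with JU:UH = 4:5 ⇒ U = (4/9, 0)
2. Z is the centroid of triangle JVU ⇒ Z = (4/27, 1/3)
line HZ meets VU at M = (56/171, 5/19)
Z = H + t·(M−H) with t = 19/15, so HZ:ZM = 19/15:-4/15

HZ:ZM = -19/4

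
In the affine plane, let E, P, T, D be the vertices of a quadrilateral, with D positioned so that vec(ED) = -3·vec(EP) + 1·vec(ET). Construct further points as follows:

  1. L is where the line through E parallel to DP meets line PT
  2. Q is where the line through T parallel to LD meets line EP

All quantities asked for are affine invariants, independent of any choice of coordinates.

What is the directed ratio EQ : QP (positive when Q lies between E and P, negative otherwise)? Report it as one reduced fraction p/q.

Choose coordinates E = (0, 0), P = (1, 0), T = (0, 1), D = (-3, 1).
1. L is where the line through E parallel to DP meets line PT ⇒ L = (4/3, -1/3)
2. Q is where the line through T parallel to LD meets line EP ⇒ Q = (13/4, 0)
Q = E + t·(P−E) with t = 13/4, so EQ:QP = t:(1−t) = 13/4:-9/4

EQ:QP = -13/9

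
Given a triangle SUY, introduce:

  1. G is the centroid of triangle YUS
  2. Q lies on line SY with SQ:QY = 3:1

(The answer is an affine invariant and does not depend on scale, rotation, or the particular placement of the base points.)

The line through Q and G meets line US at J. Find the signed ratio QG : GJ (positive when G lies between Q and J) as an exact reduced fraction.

Set S = (0, 0), U = (1, 0), Y = (0, 1); any affine frame gives the same invariant.
1. G is the centroid of triangle YUS ⇒ G = (1/3, 1/3)
2. Q lies on line SY with SQ:QY = 3:1 ⇒ Q = (0, 3/4)
line QG meets US at J = (3/5, 0)
G = Q + t·(J−Q) with t = 5/9, so QG:GJ = 5/9:4/9

QG:GJ = 5/4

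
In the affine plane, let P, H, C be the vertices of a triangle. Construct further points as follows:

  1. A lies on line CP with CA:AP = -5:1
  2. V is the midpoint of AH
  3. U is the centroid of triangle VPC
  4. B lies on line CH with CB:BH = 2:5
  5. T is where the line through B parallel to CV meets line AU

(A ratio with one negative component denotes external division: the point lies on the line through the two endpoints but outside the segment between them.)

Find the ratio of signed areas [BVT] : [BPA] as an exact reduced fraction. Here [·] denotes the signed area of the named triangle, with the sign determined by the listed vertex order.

Choose coordinates P = (0, 0), H = (1, 0), C = (0, 1).
1. A lies on line CP with CA:AP = -5:1 ⇒ A = (0, -1/4)
2. V is the midpoint of AH ⇒ V = (1/2, -1/8)
3. U is the centroid of triangle VPC ⇒ U = (1/6, 7/24)
4. B lies on line CH with CB:BH = 2:5 ⇒ B = (2/7, 5/7)
5. T is where the line through B parallel to CV meets line AU ⇒ T = (45/154, 431/616)
2·[BVT] = 5/2156, 2·[BPA] = 1/14
[BVT]:[BPA] = 5/2156:1/14 = 5/154

[BVT]:[BPA] = 5/154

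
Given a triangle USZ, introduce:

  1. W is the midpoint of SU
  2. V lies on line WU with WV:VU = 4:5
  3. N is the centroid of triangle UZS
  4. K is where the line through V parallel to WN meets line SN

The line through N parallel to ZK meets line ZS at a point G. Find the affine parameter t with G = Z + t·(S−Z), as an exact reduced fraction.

Assign U = (0, 0), S = (1, 0), Z = (0, 1) — the answer is frame-independent, so this choice is without loss of generality.
1. W is the midpoint of SU ⇒ W = (1/2, 0)
2. V lies on line WU with WV:VU = 4:5 ⇒ V = (5/18, 0)
3. N is the centroid of triangle UZS ⇒ N = (1/3, 1/3)
4. K is where the line through V parallel to WN meets line SN ⇒ K = (1/27, 13/27)
through N parallel to ZK: direction (1/27, -14/27); meets ZS at G = (4/13, 9/13)
G = Z + t·(S−Z) with t = 4/13

t = 4/13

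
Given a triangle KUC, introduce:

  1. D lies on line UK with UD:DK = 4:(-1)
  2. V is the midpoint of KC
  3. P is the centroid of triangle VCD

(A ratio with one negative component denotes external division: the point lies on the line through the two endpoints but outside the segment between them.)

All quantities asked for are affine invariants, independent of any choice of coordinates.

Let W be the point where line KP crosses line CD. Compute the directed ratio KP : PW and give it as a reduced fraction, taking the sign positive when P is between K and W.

Assign K = (0, 0), U = (1, 0), C = (0, 1) — the answer is frame-independent, so this choice is without loss of generality.
1. D lies on line UK with UD:DK = 4:(-1) ⇒ D = (-1/3, 0)
2. V is the midpoint of KC ⇒ V = (0, 1/2)
3. P is the centroid of triangle VCD ⇒ P = (-1/9, 1/2)
line KP meets CD at W = (-2/15, 3/5)
P = K + t·(W−K) with t = 5/6, so KP:PW = 5/6:1/6

KP:PW = 5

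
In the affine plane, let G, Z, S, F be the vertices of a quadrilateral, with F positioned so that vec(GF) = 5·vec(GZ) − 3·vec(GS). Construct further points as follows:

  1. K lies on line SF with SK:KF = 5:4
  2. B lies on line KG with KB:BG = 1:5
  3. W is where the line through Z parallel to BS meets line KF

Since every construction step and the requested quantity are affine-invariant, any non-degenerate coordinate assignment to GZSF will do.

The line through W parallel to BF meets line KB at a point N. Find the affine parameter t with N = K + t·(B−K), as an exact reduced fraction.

Work in coordinates with G = (0, 0), Z = (1, 0), S = (0, 1), F = (5, -3).
1. K lies on line SF with SK:KF = 5:4 ⇒ K = (25/9, -11/9)
2. B lies on line KG with KB:BG = 1:5 ⇒ B = (125/54, -55/54)
3. W is where the line through Z parallel to BS meets line KF ⇒ W = (-16/9, 109/45)
through W parallel to BF: direction (145/54, -107/54); meets KB at N = (805/216, -1771/1080)
N = K + t·(B−K) with t = -41/20

t = -41/20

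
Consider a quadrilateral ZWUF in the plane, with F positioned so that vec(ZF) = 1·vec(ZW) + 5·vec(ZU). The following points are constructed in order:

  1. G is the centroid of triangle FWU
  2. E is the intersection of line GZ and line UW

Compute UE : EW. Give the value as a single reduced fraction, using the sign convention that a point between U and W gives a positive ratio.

UE:EW = 1/3

Assign Z = (0, 0), W = (1, 0), U = (0, 1), F = (1, 5) — the answer is frame-independent, so this choice is without loss of generality.
1. G is the centroid of triangle FWU ⇒ G = (2/3, 2)
2. E is the intersection of line GZ and line UW ⇒ E = (1/4, 3/4)
E = U + t·(W−U) with t = 1/4, so UE:EW = t:(1−t) = 1/4:3/4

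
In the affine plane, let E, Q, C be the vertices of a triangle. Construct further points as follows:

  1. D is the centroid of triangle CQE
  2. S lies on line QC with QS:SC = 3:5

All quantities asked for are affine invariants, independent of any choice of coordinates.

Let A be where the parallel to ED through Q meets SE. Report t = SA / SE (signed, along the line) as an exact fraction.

Work in coordinates with E = (0, 0), Q = (1, 0), C = (0, 1).
1. D is the centroid of triangle CQE ⇒ D = (1/3, 1/3)
2. S lies on line QC with QS:SC = 3:5 ⇒ S = (5/8, 3/8)
through Q parallel to ED: direction (1/3, 1/3); meets SE at A = (5/2, 3/2)
A = S + t·(E−S) with t = -3

t = -3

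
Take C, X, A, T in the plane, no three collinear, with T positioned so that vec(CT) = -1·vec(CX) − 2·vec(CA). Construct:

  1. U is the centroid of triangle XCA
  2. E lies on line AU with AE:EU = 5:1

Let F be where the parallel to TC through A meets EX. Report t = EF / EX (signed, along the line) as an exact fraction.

t = -10/17

Set C = (0, 0), X = (1, 0), A = (0, 1), T = (-1, -2); any affine frame gives the same invariant.
1. U is the centroid of triangle XCA ⇒ U = (1/3, 1/3)
2. E lies on line AU with AE:EU = 5:1 ⇒ E = (5/18, 4/9)
through A parallel to TC: direction (1, 2); meets EX at F = (-5/34, 12/17)
F = E + t·(X−E) with t = -10/17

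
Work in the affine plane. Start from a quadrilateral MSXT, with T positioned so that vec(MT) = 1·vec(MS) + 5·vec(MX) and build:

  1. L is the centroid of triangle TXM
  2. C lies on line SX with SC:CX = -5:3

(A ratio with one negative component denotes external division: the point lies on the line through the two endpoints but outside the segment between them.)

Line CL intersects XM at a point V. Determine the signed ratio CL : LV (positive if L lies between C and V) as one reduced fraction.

Set M = (0, 0), S = (1, 0), X = (0, 1), T = (1, 5); any affine frame gives the same invariant.
1. L is the centroid of triangle TXM ⇒ L = (1/3, 2)
2. C lies on line SX with SC:CX = -5:3 ⇒ C = (-3/2, 5/2)
line CL meets XM at V = (0, 23/11)
L = C + t·(V−C) with t = 11/9, so CL:LV = 11/9:-2/9

CL:LV = -11/2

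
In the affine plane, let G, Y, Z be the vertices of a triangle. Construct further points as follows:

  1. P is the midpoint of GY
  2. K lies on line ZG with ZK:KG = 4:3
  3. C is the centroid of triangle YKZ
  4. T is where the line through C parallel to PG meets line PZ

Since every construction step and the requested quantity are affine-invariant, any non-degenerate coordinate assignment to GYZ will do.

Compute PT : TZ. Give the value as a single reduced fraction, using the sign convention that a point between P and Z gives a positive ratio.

Set G = (0, 0), Y = (1, 0), Z = (0, 1); any affine frame gives the same invariant.
1. P is the midpoint of GY ⇒ P = (1/2, 0)
2. K lies on line ZG with ZK:KG = 4:3 ⇒ K = (0, 3/7)
3. C is the centroid of triangle YKZ ⇒ C = (1/3, 10/21)
4. T is where the line through C parallel to PG meets line PZ ⇒ T = (11/42, 10/21)
T = P + t·(Z−P) with t = 10/21, so PT:TZ = t:(1−t) = 10/21:11/21

PT:TZ = 10/11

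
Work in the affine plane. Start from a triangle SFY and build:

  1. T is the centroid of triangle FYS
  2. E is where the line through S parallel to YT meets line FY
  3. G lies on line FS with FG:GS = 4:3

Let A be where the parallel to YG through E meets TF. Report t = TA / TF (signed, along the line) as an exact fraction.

t = -13/11

Choose coordinates S = (0, 0), F = (1, 0), Y = (0, 1).
1. T is the centroid of triangle FYS ⇒ T = (1/3, 1/3)
2. E is where the line through S parallel to YT meets line FY ⇒ E = (-1, 2)
3. G lies on line FS with FG:GS = 4:3 ⇒ G = (3/7, 0)
through E parallel to YG: direction (3/7, -1); meets TF at A = (-5/11, 8/11)
A = T + t·(F−T) with t = -13/11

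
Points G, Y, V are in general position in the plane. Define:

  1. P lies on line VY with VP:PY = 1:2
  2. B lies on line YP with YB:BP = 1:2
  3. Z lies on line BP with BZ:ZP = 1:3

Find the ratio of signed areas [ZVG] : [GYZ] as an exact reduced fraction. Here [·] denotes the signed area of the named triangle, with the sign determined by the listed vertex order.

[ZVG]:[GYZ] = 2

Choose coordinates G = (0, 0), Y = (1, 0), V = (0, 1).
1. P lies on line VY with VP:PY = 1:2 ⇒ P = (1/3, 2/3)
2. B lies on line YP with YB:BP = 1:2 ⇒ B = (7/9, 2/9)
3. Z lies on line BP with BZ:ZP = 1:3 ⇒ Z = (2/3, 1/3)
2·[ZVG] = 2/3, 2·[GYZ] = 1/3
[ZVG]:[GYZ] = 2/3:1/3 = 2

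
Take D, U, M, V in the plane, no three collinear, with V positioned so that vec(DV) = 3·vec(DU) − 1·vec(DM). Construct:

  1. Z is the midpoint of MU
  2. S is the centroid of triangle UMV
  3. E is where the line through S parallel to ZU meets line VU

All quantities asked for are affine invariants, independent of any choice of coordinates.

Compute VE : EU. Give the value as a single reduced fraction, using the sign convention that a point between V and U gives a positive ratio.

VE:EU = 2

Set D = (0, 0), U = (1, 0), M = (0, 1), V = (3, -1); any affine frame gives the same invariant.
1. Z is the midpoint of MU ⇒ Z = (1/2, 1/2)
2. S is the centroid of triangle UMV ⇒ S = (4/3, 0)
3. E is where the line through S parallel to ZU meets line VU ⇒ E = (5/3, -1/3)
E = V + t·(U−V) with t = 2/3, so VE:EU = t:(1−t) = 2/3:1/3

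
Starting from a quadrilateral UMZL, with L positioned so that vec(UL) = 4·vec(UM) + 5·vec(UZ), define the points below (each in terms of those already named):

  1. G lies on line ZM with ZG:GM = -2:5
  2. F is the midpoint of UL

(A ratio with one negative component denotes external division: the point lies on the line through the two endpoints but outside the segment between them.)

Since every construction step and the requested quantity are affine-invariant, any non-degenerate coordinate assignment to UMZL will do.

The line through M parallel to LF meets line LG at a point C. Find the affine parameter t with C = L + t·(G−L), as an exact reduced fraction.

Set U = (0, 0), M = (1, 0), Z = (0, 1), L = (4, 5); any affine frame gives the same invariant.
1. G lies on line ZM with ZG:GM = -2:5 ⇒ G = (-2/3, 5/3)
2. F is the midpoint of UL ⇒ F = (2, 5/2)
through M parallel to LF: direction (-2, -5/2); meets LG at C = (19/3, 20/3)
C = L + t·(G−L) with t = -1/2

t = -1/2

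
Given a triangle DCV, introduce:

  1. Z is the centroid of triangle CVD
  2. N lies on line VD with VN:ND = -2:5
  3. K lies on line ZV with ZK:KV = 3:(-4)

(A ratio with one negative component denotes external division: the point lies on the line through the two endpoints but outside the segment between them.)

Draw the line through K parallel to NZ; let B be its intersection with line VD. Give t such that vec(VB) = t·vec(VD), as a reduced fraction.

Choose coordinates D = (0, 0), C = (1, 0), V = (0, 1).
1. Z is the centroid of triangle CVD ⇒ Z = (1/3, 1/3)
2. N lies on line VD with VN:ND = -2:5 ⇒ N = (0, 5/3)
3. K lies on line ZV with ZK:KV = 3:(-4) ⇒ K = (4/3, -5/3)
through K parallel to NZ: direction (1/3, -4/3); meets VD at B = (0, 11/3)
B = V + t·(D−V) with t = -8/3

t = -8/3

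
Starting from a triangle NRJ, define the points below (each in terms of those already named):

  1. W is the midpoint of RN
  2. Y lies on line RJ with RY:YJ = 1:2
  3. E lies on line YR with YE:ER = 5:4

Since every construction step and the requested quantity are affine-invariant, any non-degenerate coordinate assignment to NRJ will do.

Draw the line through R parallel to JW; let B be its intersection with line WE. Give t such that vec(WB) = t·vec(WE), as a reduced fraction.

t = 27/23

Assign N = (0, 0), R = (1, 0), J = (0, 1) — the answer is frame-independent, so this choice is without loss of generality.
1. W is the midpoint of RN ⇒ W = (1/2, 0)
2. Y lies on line RJ with RY:YJ = 1:2 ⇒ Y = (2/3, 1/3)
3. E lies on line YR with YE:ER = 5:4 ⇒ E = (23/27, 4/27)
through R parallel to JW: direction (1/2, -1); meets WE at B = (21/23, 4/23)
B = W + t·(E−W) with t = 27/23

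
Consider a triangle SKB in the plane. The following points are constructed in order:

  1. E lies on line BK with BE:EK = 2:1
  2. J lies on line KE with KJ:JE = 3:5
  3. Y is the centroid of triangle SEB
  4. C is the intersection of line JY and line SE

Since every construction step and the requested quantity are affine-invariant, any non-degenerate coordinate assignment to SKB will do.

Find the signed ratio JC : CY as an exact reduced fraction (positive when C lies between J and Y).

Set S = (0, 0), K = (1, 0), B = (0, 1); any affine frame gives the same invariant.
1. E lies on line BK with BE:EK = 2:1 ⇒ E = (2/3, 1/3)
2. J lies on line KE with KJ:JE = 3:5 ⇒ J = (7/8, 1/8)
3. Y is the centroid of triangle SEB ⇒ Y = (2/9, 4/9)
4. C is the intersection of line JY and line SE ⇒ C = (52/93, 26/93)
C = J + t·(Y−J) with t = 15/31, so JC:CY = t:(1−t) = 15/31:16/31

JC:CY = 15/16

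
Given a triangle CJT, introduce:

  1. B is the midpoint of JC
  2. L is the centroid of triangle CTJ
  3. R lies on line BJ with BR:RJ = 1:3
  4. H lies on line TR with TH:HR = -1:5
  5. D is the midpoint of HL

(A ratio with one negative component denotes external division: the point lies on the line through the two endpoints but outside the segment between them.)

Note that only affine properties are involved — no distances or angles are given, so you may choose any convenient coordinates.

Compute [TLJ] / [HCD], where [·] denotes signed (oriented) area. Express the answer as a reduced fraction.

[TLJ]:[HCD] = 64/45

Set C = (0, 0), J = (1, 0), T = (0, 1); any affine frame gives the same invariant.
1. B is the midpoint of JC ⇒ B = (1/2, 0)
2. L is the centroid of triangle CTJ ⇒ L = (1/3, 1/3)
3. R lies on line BJ with BR:RJ = 1:3 ⇒ R = (5/8, 0)
4. H lies on line TR with TH:HR = -1:5 ⇒ H = (-5/32, 5/4)
5. D is the midpoint of HL ⇒ D = (17/192, 19/24)
2·[TLJ] = 1/3, 2·[HCD] = 15/64
[TLJ]:[HCD] = 1/3:15/64 = 64/45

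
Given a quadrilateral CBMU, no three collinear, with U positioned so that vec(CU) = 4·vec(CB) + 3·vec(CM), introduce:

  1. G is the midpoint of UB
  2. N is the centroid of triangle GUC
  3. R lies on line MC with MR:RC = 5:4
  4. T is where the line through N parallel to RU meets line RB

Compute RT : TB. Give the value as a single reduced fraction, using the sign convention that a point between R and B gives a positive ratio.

RT:TB = 71/163

Assign C = (0, 0), B = (1, 0), M = (0, 1), U = (4, 3) — the answer is frame-independent, so this choice is without loss of generality.
1. G is the midpoint of UB ⇒ G = (5/2, 3/2)
2. N is the centroid of triangle GUC ⇒ N = (13/6, 3/2)
3. R lies on line MC with MR:RC = 5:4 ⇒ R = (0, 4/9)
4. T is where the line through N parallel to RU meets line RB ⇒ T = (71/234, 326/1053)
T = R + t·(B−R) with t = 71/234, so RT:TB = t:(1−t) = 71/234:163/234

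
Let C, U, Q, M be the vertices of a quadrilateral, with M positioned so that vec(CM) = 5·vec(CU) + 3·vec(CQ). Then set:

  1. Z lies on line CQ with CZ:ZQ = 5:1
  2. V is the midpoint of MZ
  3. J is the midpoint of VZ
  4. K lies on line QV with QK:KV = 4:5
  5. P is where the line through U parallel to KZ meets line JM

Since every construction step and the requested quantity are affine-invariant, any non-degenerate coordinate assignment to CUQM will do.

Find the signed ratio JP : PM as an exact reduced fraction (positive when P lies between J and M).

Assign C = (0, 0), U = (1, 0), Q = (0, 1), M = (5, 3) — the answer is frame-independent, so this choice is without loss of generality.
1. Z lies on line CQ with CZ:ZQ = 5:1 ⇒ Z = (0, 5/6)
2. V is the midpoint of MZ ⇒ V = (5/2, 23/12)
3. J is the midpoint of VZ ⇒ J = (5/4, 11/8)
4. K lies on line QV with QK:KV = 4:5 ⇒ K = (10/9, 38/27)
5. P is where the line through U parallel to KZ meets line JM ⇒ P = (81/5, 589/75)
P = J + t·(M−J) with t = 299/75, so JP:PM = t:(1−t) = 299/75:-224/75

JP:PM = -299/224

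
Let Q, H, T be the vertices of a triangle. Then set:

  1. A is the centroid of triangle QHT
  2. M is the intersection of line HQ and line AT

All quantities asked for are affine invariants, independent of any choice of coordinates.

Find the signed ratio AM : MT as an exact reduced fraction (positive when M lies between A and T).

AM:MT = -1/3

Choose coordinates Q = (0, 0), H = (1, 0), T = (0, 1).
1. A is the centroid of triangle QHT ⇒ A = (1/3, 1/3)
2. M is the intersection of line HQ and line AT ⇒ M = (1/2, 0)
M = A + t·(T−A) with t = -1/2, so AM:MT = t:(1−t) = -1/2:3/2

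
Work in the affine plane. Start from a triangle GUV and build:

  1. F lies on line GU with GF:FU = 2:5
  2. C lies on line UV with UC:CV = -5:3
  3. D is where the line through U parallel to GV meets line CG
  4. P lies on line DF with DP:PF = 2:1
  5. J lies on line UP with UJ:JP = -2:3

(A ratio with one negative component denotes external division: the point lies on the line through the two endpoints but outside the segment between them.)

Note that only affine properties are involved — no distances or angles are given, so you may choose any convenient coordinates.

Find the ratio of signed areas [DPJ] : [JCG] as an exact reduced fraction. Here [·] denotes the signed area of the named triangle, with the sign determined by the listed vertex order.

[DPJ]:[JCG] = -4/11

Set G = (0, 0), U = (1, 0), V = (0, 1); any affine frame gives the same invariant.
1. F lies on line GU with GF:FU = 2:5 ⇒ F = (2/7, 0)
2. C lies on line UV with UC:CV = -5:3 ⇒ C = (-3/2, 5/2)
3. D is where the line through U parallel to GV meets line CG ⇒ D = (1, -5/3)
4. P lies on line DF with DP:PF = 2:1 ⇒ P = (11/21, -5/9)
5. J lies on line UP with UJ:JP = -2:3 ⇒ J = (41/21, 10/9)
2·[DPJ] = -50/21, 2·[JCG] = 275/42
[DPJ]:[JCG] = -50/21:275/42 = -4/11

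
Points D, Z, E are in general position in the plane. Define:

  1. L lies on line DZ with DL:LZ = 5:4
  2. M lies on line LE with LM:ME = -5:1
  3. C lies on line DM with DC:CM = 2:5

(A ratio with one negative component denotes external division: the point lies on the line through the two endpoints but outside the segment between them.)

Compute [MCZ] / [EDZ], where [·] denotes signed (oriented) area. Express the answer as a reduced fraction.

[MCZ]:[EDZ] = 25/28

Work in coordinates with D = (0, 0), Z = (1, 0), E = (0, 1).
1. L lies on line DZ with DL:LZ = 5:4 ⇒ L = (5/9, 0)
2. M lies on line LE with LM:ME = -5:1 ⇒ M = (-5/36, 5/4)
3. C lies on line DM with DC:CM = 2:5 ⇒ C = (-5/126, 5/14)
2·[MCZ] = 25/28, 2·[EDZ] = 1
[MCZ]:[EDZ] = 25/28:1 = 25/28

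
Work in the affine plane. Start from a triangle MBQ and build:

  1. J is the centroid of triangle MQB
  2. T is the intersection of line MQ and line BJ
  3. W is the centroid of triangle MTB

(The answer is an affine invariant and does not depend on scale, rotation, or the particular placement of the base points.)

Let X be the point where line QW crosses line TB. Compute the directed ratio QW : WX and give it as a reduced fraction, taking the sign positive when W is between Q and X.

QW:WX = -4

Work in coordinates with M = (0, 0), B = (1, 0), Q = (0, 1).
1. J is the centroid of triangle MQB ⇒ J = (1/3, 1/3)
2. T is the intersection of line MQ and line BJ ⇒ T = (0, 1/2)
3. W is the centroid of triangle MTB ⇒ W = (1/3, 1/6)
line QW meets TB at X = (1/4, 3/8)
W = Q + t·(X−Q) with t = 4/3, so QW:WX = 4/3:-1/3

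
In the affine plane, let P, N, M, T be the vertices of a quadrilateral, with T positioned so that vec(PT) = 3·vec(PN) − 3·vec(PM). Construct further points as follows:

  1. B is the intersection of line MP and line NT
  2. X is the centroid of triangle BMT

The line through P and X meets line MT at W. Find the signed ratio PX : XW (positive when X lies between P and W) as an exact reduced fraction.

Assign P = (0, 0), N = (1, 0), M = (0, 1), T = (3, -3) — the answer is frame-independent, so this choice is without loss of generality.
1. B is the intersection of line MP and line NT ⇒ B = (0, 3/2)
2. X is the centroid of triangle BMT ⇒ X = (1, -1/6)
line PX meets MT at W = (6/7, -1/7)
X = P + t·(W−P) with t = 7/6, so PX:XW = 7/6:-1/6

PX:XW = -7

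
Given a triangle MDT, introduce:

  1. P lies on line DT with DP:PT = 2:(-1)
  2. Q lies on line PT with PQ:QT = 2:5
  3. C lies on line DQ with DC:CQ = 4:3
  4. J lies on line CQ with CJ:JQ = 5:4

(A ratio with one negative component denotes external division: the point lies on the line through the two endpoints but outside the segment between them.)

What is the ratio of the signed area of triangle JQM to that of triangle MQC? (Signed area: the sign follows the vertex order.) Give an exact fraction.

[JQM]:[MQC] = -4/9

Set M = (0, 0), D = (1, 0), T = (0, 1); any affine frame gives the same invariant.
1. P lies on line DT with DP:PT = 2:(-1) ⇒ P = (-1, 2)
2. Q lies on line PT with PQ:QT = 2:5 ⇒ Q = (-5/7, 12/7)
3. C lies on line DQ with DC:CQ = 4:3 ⇒ C = (1/49, 48/49)
4. J lies on line CQ with CJ:JQ = 5:4 ⇒ J = (-19/49, 68/49)
2·[JQM] = 16/49, 2·[MQC] = -36/49
[JQM]:[MQC] = 16/49:-36/49 = -4/9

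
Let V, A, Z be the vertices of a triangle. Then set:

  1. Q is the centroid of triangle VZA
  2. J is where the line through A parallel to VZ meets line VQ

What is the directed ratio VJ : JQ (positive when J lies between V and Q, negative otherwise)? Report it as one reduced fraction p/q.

Choose coordinates V = (0, 0), A = (1, 0), Z = (0, 1).
1. Q is the centroid of triangle VZA ⇒ Q = (1/3, 1/3)
2. J is where the line through A parallel to VZ meets line VQ ⇒ J = (1, 1)
J = V + t·(Q−V) with t = 3, so VJ:JQ = t:(1−t) = 3:-2

VJ:JQ = -3/2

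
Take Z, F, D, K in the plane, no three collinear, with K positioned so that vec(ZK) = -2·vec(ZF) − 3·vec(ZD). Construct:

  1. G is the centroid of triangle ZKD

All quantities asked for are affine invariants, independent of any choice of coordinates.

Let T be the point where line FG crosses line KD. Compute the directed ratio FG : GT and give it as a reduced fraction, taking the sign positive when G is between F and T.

Assign Z = (0, 0), F = (1, 0), D = (0, 1), K = (-2, -3) — the answer is frame-independent, so this choice is without loss of generality.
1. G is the centroid of triangle ZKD ⇒ G = (-2/3, -2/3)
line FG meets KD at T = (-7/8, -3/4)
G = F + t·(T−F) with t = 8/9, so FG:GT = 8/9:1/9

FG:GT = 8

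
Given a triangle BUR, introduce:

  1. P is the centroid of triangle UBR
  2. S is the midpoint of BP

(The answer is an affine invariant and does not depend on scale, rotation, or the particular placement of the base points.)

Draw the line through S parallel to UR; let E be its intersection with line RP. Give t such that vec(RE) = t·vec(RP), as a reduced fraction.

Work in coordinates with B = (0, 0), U = (1, 0), R = (0, 1).
1. P is the centroid of triangle UBR ⇒ P = (1/3, 1/3)
2. S is the midpoint of BP ⇒ S = (1/6, 1/6)
through S parallel to UR: direction (-1, 1); meets RP at E = (2/3, -1/3)
E = R + t·(P−R) with t = 2

t = 2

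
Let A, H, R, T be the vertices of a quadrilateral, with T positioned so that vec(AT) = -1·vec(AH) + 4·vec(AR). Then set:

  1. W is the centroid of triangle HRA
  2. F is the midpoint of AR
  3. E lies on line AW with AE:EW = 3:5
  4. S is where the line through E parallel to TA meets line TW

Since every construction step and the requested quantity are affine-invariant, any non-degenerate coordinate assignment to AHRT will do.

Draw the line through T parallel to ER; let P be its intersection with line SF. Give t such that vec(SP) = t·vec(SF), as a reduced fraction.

t = -17/11

Work in coordinates with A = (0, 0), H = (1, 0), R = (0, 1), T = (-1, 4).
1. W is the centroid of triangle HRA ⇒ W = (1/3, 1/3)
2. F is the midpoint of AR ⇒ F = (0, 1/2)
3. E lies on line AW with AE:EW = 3:5 ⇒ E = (1/8, 1/8)
4. S is where the line through E parallel to TA meets line TW ⇒ S = (-1/2, 21/8)
through T parallel to ER: direction (-1/8, 7/8); meets SF at P = (-14/11, 65/11)
P = S + t·(F−S) with t = -17/11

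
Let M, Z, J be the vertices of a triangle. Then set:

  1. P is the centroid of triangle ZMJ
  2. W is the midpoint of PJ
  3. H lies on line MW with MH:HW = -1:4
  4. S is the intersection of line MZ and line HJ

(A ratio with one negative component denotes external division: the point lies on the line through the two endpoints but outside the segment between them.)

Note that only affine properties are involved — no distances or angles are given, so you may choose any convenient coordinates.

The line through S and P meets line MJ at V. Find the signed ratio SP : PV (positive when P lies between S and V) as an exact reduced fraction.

Choose coordinates M = (0, 0), Z = (1, 0), J = (0, 1).
1. P is the centroid of triangle ZMJ ⇒ P = (1/3, 1/3)
2. W is the midpoint of PJ ⇒ W = (1/6, 2/3)
3. H lies on line MW with MH:HW = -1:4 ⇒ H = (-1/18, -2/9)
4. S is the intersection of line MZ and line HJ ⇒ S = (-1/22, 0)
line SP meets MJ at V = (0, 1/25)
P = S + t·(V−S) with t = 25/3, so SP:PV = 25/3:-22/3

SP:PV = -25/22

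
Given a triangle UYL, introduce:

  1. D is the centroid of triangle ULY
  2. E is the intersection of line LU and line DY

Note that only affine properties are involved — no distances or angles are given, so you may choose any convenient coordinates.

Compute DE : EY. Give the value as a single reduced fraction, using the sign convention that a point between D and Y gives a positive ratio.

DE:EY = -1/3

Work in coordinates with U = (0, 0), Y = (1, 0), L = (0, 1).
1. D is the centroid of triangle ULY ⇒ D = (1/3, 1/3)
2. E is the intersection of line LU and line DY ⇒ E = (0, 1/2)
E = D + t·(Y−D) with t = -1/2, so DE:EY = t:(1−t) = -1/2:3/2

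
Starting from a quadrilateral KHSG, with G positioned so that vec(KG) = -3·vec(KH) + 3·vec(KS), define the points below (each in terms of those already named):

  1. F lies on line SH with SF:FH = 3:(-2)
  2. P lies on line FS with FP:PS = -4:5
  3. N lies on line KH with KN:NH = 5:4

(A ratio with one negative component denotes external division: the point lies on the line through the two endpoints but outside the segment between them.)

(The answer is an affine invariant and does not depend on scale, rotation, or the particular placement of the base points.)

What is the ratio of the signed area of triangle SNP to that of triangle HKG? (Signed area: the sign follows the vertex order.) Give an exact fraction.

Choose coordinates K = (0, 0), H = (1, 0), S = (0, 1), G = (-3, 3).
1. F lies on line SH with SF:FH = 3:(-2) ⇒ F = (3, -2)
2. P lies on line FS with FP:PS = -4:5 ⇒ P = (15, -14)
3. N lies on line KH with KN:NH = 5:4 ⇒ N = (5/9, 0)
2·[SNP] = 20/3, 2·[HKG] = -3
[SNP]:[HKG] = 20/3:-3 = -20/9

[SNP]:[HKG] = -20/9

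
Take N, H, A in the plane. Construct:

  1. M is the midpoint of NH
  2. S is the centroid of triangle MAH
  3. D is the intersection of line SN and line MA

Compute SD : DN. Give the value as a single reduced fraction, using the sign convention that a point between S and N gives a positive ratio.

SD:DN = 1/3

Set N = (0, 0), H = (1, 0), A = (0, 1); any affine frame gives the same invariant.
1. M is the midpoint of NH ⇒ M = (1/2, 0)
2. S is the centroid of triangle MAH ⇒ S = (1/2, 1/3)
3. D is the intersection of line SN and line MA ⇒ D = (3/8, 1/4)
D = S + t·(N−S) with t = 1/4, so SD:DN = t:(1−t) = 1/4:3/4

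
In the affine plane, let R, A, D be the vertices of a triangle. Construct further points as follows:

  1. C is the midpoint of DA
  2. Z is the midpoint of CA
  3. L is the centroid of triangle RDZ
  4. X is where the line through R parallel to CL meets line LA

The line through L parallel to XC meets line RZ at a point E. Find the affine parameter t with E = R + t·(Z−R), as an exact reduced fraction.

t = 1/2

Work in coordinates with R = (0, 0), A = (1, 0), D = (0, 1).
1. C is the midpoint of DA ⇒ C = (1/2, 1/2)
2. Z is the midpoint of CA ⇒ Z = (3/4, 1/4)
3. L is the centroid of triangle RDZ ⇒ L = (1/4, 5/12)
4. X is where the line through R parallel to CL meets line LA ⇒ X = (5/8, 5/24)
through L parallel to XC: direction (-1/8, 7/24); meets RZ at E = (3/8, 1/8)
E = R + t·(Z−R) with t = 1/2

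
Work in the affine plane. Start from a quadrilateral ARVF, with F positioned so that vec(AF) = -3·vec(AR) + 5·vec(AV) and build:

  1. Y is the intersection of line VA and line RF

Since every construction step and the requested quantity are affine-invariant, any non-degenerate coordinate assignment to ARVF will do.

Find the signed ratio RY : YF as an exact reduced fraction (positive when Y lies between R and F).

RY:YF = 1/3

Assign A = (0, 0), R = (1, 0), V = (0, 1), F = (-3, 5) — the answer is frame-independent, so this choice is without loss of generality.
1. Y is the intersection of line VA and line RF ⇒ Y = (0, 5/4)
Y = R + t·(F−R) with t = 1/4, so RY:YF = t:(1−t) = 1/4:3/4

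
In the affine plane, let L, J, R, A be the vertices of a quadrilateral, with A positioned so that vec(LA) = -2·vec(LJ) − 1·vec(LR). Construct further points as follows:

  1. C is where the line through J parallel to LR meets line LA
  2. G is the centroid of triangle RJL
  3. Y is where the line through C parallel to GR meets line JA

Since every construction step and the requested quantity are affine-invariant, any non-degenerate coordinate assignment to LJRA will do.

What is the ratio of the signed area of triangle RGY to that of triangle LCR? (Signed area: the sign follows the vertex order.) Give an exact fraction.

Assign L = (0, 0), J = (1, 0), R = (0, 1), A = (-2, -1) — the answer is frame-independent, so this choice is without loss of generality.
1. C is where the line through J parallel to LR meets line LA ⇒ C = (1, 1/2)
2. G is the centroid of triangle RJL ⇒ G = (1/3, 1/3)
3. Y is where the line through C parallel to GR meets line JA ⇒ Y = (17/14, 1/14)
2·[RGY] = 1/2, 2·[LCR] = 1
[RGY]:[LCR] = 1/2:1 = 1/2

[RGY]:[LCR] = 1/2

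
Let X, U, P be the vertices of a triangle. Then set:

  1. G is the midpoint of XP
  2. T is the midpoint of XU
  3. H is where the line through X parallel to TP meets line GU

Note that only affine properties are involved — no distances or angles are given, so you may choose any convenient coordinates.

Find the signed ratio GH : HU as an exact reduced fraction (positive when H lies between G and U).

Work in coordinates with X = (0, 0), U = (1, 0), P = (0, 1).
1. G is the midpoint of XP ⇒ G = (0, 1/2)
2. T is the midpoint of XU ⇒ T = (1/2, 0)
3. H is where the line through X parallel to TP meets line GU ⇒ H = (-1/3, 2/3)
H = G + t·(U−G) with t = -1/3, so GH:HU = t:(1−t) = -1/3:4/3

GH:HU = -1/4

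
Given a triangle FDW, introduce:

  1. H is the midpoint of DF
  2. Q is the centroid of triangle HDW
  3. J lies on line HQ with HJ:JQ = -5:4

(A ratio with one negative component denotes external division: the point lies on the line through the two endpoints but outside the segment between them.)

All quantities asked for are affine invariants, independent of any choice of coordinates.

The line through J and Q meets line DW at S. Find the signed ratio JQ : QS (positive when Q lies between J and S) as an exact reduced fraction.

Choose coordinates F = (0, 0), D = (1, 0), W = (0, 1).
1. H is the midpoint of DF ⇒ H = (1/2, 0)
2. Q is the centroid of triangle HDW ⇒ Q = (1/2, 1/3)
3. J lies on line HQ with HJ:JQ = -5:4 ⇒ J = (1/2, 5/3)
line JQ meets DW at S = (1/2, 1/2)
Q = J + t·(S−J) with t = 8/7, so JQ:QS = 8/7:-1/7

JQ:QS = -8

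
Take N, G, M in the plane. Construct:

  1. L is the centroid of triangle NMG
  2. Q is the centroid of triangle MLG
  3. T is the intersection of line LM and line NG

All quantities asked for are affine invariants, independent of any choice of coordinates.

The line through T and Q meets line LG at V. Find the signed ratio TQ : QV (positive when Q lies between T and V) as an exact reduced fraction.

Set N = (0, 0), G = (1, 0), M = (0, 1); any affine frame gives the same invariant.
1. L is the centroid of triangle NMG ⇒ L = (1/3, 1/3)
2. Q is the centroid of triangle MLG ⇒ Q = (4/9, 4/9)
3. T is the intersection of line LM and line NG ⇒ T = (1/2, 0)
line TQ meets LG at V = (7/15, 4/15)
Q = T + t·(V−T) with t = 5/3, so TQ:QV = 5/3:-2/3

TQ:QV = -5/2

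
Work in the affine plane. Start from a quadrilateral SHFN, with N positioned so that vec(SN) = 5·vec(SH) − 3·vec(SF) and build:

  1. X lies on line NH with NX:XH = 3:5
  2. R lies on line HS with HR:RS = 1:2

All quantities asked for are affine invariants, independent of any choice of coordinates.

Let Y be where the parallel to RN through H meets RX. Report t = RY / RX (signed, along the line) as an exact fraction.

Assign S = (0, 0), H = (1, 0), F = (0, 1), N = (5, -3) — the answer is frame-independent, so this choice is without loss of generality.
1. X lies on line NH with NX:XH = 3:5 ⇒ X = (7/2, -15/8)
2. R lies on line HS with HR:RS = 1:2 ⇒ R = (2/3, 0)
through H parallel to RN: direction (13/3, -3); meets RX at Y = (74/9, -5)
Y = R + t·(X−R) with t = 8/3

t = 8/3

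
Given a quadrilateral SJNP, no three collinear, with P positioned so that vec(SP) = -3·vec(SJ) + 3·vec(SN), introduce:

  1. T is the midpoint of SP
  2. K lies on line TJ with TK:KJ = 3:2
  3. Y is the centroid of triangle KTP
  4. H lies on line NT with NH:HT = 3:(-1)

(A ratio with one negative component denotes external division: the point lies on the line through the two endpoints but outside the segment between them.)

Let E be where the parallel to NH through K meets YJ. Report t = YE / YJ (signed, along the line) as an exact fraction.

Choose coordinates S = (0, 0), J = (1, 0), N = (0, 1), P = (-3, 3).
1. T is the midpoint of SP ⇒ T = (-3/2, 3/2)
2. K lies on line TJ with TK:KJ = 3:2 ⇒ K = (0, 3/5)
3. Y is the centroid of triangle KTP ⇒ Y = (-3/2, 17/10)
4. H lies on line NT with NH:HT = 3:(-1) ⇒ H = (-9/4, 7/4)
through K parallel to NH: direction (-9/4, 3/4); meets YJ at E = (3/13, 34/65)
E = Y + t·(J−Y) with t = 9/13

t = 9/13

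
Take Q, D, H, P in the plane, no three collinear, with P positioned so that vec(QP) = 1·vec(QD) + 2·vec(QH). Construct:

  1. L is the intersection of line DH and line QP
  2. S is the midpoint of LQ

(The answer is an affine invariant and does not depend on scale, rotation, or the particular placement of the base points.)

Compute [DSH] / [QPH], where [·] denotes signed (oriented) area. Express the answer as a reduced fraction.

[DSH]:[QPH] = -1/2

Work in coordinates with Q = (0, 0), D = (1, 0), H = (0, 1), P = (1, 2).
1. L is the intersection of line DH and line QP ⇒ L = (1/3, 2/3)
2. S is the midpoint of LQ ⇒ S = (1/6, 1/3)
2·[DSH] = -1/2, 2·[QPH] = 1
[DSH]:[QPH] = -1/2:1 = -1/2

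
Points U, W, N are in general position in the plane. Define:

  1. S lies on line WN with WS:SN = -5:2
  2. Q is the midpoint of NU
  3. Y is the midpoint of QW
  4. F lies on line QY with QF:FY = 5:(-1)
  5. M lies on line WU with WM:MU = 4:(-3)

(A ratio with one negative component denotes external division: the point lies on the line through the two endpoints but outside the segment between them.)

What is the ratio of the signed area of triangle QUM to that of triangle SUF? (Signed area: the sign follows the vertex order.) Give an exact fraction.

Set U = (0, 0), W = (1, 0), N = (0, 1); any affine frame gives the same invariant.
1. S lies on line WN with WS:SN = -5:2 ⇒ S = (-2/3, 5/3)
2. Q is the midpoint of NU ⇒ Q = (0, 1/2)
3. Y is the midpoint of QW ⇒ Y = (1/2, 1/4)
4. F lies on line QY with QF:FY = 5:(-1) ⇒ F = (5/8, 3/16)
5. M lies on line WU with WM:MU = 4:(-3) ⇒ M = (-3, 0)
2·[QUM] = -3/2, 2·[SUF] = 7/6
[QUM]:[SUF] = -3/2:7/6 = -9/7

[QUM]:[SUF] = -9/7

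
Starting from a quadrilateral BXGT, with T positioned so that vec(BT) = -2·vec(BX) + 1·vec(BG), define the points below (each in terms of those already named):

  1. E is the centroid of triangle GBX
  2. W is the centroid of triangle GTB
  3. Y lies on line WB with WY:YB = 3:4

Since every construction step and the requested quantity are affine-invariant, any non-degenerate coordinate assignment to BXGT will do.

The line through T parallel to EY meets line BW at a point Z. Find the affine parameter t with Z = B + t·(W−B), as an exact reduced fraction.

t = 39/28

Assign B = (0, 0), X = (1, 0), G = (0, 1), T = (-2, 1) — the answer is frame-independent, so this choice is without loss of generality.
1. E is the centroid of triangle GBX ⇒ E = (1/3, 1/3)
2. W is the centroid of triangle GTB ⇒ W = (-2/3, 2/3)
3. Y lies on line WB with WY:YB = 3:4 ⇒ Y = (-8/21, 8/21)
through T parallel to EY: direction (-5/7, 1/21); meets BW at Z = (-13/14, 13/14)
Z = B + t·(W−B) with t = 39/28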